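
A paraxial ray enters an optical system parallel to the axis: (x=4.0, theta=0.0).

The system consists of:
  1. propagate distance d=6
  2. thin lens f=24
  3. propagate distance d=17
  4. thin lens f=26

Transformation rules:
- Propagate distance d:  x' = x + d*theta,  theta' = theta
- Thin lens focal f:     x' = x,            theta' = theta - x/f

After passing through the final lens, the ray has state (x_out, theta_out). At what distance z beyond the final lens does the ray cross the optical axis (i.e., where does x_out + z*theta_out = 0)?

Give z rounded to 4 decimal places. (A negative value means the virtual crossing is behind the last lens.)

Initial: x=4.0000 theta=0.0000
After 1 (propagate distance d=6): x=4.0000 theta=0.0000
After 2 (thin lens f=24): x=4.0000 theta=-1/6 (≈-0.1667)
After 3 (propagate distance d=17): x=7/6 (≈1.1667) theta=-1/6 (≈-0.1667)
After 4 (thin lens f=26): x=7/6 (≈1.1667) theta=-11/52 (≈-0.2115)
z_focus = -x_out/theta_out = -(7/6)/(-11/52) = 182/33 ≈ 5.5152
Rounded to 4 decimal places: z = 5.5152

Answer: 5.5152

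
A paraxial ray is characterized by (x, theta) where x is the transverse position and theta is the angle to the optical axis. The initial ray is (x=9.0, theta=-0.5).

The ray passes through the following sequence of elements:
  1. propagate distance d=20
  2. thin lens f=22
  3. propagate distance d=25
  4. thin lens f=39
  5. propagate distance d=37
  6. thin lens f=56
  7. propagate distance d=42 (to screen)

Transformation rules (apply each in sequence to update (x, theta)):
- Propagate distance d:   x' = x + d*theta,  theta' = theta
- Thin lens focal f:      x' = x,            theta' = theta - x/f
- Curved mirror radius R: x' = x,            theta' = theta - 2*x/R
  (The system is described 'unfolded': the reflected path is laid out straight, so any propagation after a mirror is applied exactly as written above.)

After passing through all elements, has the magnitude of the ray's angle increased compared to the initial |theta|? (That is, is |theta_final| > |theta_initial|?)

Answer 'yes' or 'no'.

Initial: x=9.0000 theta=-0.5000
After 1 (propagate distance d=20): x=-1.0000 theta=-0.5000
After 2 (thin lens f=22): x=-1.0000 theta=-5/11 (≈-0.4545)
After 3 (propagate distance d=25): x=-136/11 (≈-12.3636) theta=-5/11 (≈-0.4545)
After 4 (thin lens f=39): x=-136/11 (≈-12.3636) theta=-59/429 (≈-0.1375)
After 5 (propagate distance d=37): x=-7487/429 (≈-17.4522) theta=-59/429 (≈-0.1375)
After 6 (thin lens f=56): x=-7487/429 (≈-17.4522) theta=4183/24024 (≈0.1741)
After 7 (propagate distance d=42 (to screen)): x=-17399/1716 (≈-10.1393) theta=4183/24024 (≈0.1741)
|theta_initial|=0.5000 |theta_final|=4183/24024 (≈0.1741) -> not increased

Answer: no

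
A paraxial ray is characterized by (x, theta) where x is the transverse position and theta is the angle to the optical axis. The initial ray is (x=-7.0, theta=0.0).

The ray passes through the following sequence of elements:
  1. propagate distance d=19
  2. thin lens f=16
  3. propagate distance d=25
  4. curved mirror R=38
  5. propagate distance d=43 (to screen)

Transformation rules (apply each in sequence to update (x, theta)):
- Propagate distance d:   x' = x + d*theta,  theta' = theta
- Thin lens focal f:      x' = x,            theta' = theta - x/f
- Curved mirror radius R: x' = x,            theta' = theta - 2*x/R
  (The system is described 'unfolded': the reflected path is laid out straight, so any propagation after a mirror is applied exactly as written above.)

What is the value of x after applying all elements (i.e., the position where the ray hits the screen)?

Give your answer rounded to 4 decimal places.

Initial: x=-7.0000 theta=0.0000
After 1 (propagate distance d=19): x=-7.0000 theta=0.0000
After 2 (thin lens f=16): x=-7.0000 theta=0.4375
After 3 (propagate distance d=25): x=3.9375 theta=0.4375
After 4 (curved mirror R=38): x=3.9375 theta=35/152 (≈0.2303)
After 5 (propagate distance d=43 (to screen)): x=4207/304 (≈13.8388) theta=35/152 (≈0.2303)
Rounded to 4 decimal places: x = 13.8388

Answer: 13.8388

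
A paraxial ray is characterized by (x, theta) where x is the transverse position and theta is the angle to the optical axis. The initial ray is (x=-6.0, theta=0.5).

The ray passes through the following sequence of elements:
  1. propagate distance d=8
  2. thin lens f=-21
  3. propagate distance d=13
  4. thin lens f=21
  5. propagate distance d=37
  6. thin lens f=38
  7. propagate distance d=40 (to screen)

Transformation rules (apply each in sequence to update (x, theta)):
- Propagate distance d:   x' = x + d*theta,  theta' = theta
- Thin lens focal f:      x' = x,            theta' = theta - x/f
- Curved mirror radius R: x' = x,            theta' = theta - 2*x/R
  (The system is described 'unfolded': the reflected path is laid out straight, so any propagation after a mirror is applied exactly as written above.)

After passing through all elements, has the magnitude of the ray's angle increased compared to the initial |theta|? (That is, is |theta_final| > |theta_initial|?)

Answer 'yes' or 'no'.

Answer: no

Derivation:
Initial: x=-6.0000 theta=0.5000
After 1 (propagate distance d=8): x=-2.0000 theta=0.5000
After 2 (thin lens f=-21): x=-2.0000 theta=17/42 (≈0.4048)
After 3 (propagate distance d=13): x=137/42 (≈3.2619) theta=17/42 (≈0.4048)
After 4 (thin lens f=21): x=137/42 (≈3.2619) theta=110/441 (≈0.2494)
After 5 (propagate distance d=37): x=11017/882 (≈12.4909) theta=110/441 (≈0.2494)
After 6 (thin lens f=38): x=11017/882 (≈12.4909) theta=-2657/33516 (≈-0.0793)
After 7 (propagate distance d=40 (to screen)): x=52061/5586 (≈9.3199) theta=-2657/33516 (≈-0.0793)
|theta_initial|=0.5000 |theta_final|=2657/33516 (≈0.0793) -> not increased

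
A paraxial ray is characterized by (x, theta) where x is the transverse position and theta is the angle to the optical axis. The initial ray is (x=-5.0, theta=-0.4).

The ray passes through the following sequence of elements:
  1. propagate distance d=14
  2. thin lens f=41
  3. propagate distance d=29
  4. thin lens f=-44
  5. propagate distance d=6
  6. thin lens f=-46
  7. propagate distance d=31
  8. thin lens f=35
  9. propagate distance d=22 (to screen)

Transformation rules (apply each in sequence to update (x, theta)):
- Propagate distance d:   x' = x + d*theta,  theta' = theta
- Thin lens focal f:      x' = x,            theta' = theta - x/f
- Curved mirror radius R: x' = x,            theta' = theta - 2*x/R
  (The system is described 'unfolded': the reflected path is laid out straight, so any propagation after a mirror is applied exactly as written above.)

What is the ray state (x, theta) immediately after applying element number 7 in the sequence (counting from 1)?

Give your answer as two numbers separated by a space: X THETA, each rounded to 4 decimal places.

Answer: -44.1313 -0.8573

Derivation:
Initial: x=-5.0000 theta=-0.4000
After 1 (propagate distance d=14): x=-10.6000 theta=-0.4000
After 2 (thin lens f=41): x=-10.6000 theta=-29/205 (≈-0.1415)
After 3 (propagate distance d=29): x=-3014/205 (≈-14.7024) theta=-29/205 (≈-0.1415)
After 4 (thin lens f=-44): x=-3014/205 (≈-14.7024) theta=-39/82 (≈-0.4756)
After 5 (propagate distance d=6): x=-3599/205 (≈-17.5561) theta=-39/82 (≈-0.4756)
After 6 (thin lens f=-46): x=-3599/205 (≈-17.5561) theta=-4042/4715 (≈-0.8573)
After 7 (propagate distance d=31): x=-208079/4715 (≈-44.1313) theta=-4042/4715 (≈-0.8573)
Rounded to 4 decimal places: x = -44.1313, theta = -0.8573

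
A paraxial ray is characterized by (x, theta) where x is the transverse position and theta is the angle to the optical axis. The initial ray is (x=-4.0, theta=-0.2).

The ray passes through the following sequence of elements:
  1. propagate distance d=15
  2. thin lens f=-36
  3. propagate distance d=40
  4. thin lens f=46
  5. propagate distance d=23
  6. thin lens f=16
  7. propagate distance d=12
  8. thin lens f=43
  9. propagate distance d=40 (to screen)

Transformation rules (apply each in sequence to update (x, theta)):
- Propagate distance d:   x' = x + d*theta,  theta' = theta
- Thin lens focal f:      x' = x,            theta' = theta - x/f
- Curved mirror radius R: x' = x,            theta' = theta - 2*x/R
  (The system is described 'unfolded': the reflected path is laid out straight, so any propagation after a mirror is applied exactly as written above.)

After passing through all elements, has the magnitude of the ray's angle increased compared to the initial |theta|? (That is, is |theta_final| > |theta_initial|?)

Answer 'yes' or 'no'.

Initial: x=-4.0000 theta=-0.2000
After 1 (propagate distance d=15): x=-7.0000 theta=-0.2000
After 2 (thin lens f=-36): x=-7.0000 theta=-71/180 (≈-0.3944)
After 3 (propagate distance d=40): x=-205/9 (≈-22.7778) theta=-71/180 (≈-0.3944)
After 4 (thin lens f=46): x=-205/9 (≈-22.7778) theta=139/1380 (≈0.1007)
After 5 (propagate distance d=23): x=-3683/180 (≈-20.4611) theta=139/1380 (≈0.1007)
After 6 (thin lens f=16): x=-3683/180 (≈-20.4611) theta=91381/66240 (≈1.3795)
After 7 (propagate distance d=12): x=-64693/16560 (≈-3.9066) theta=91381/66240 (≈1.3795)
After 8 (thin lens f=43): x=-64693/16560 (≈-3.9066) theta=837631/569664 (≈1.4704)
After 9 (propagate distance d=40 (to screen)): x=39099751/712080 (≈54.9092) theta=837631/569664 (≈1.4704)
|theta_initial|=0.2000 |theta_final|=837631/569664 (≈1.4704) -> increased

Answer: yes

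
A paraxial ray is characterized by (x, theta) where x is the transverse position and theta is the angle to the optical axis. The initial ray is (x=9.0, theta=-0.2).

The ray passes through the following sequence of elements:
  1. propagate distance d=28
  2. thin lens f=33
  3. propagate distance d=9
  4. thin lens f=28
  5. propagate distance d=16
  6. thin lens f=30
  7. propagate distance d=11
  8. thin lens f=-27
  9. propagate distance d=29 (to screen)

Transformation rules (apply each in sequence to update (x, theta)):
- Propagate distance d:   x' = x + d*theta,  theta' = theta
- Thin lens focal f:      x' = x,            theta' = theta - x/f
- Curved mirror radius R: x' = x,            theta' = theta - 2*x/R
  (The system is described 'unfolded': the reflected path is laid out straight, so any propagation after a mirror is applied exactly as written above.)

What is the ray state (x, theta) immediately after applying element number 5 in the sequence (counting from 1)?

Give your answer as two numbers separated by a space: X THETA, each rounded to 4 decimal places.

Answer: -4.5602 -0.3271

Derivation:
Initial: x=9.0000 theta=-0.2000
After 1 (propagate distance d=28): x=3.4000 theta=-0.2000
After 2 (thin lens f=33): x=3.4000 theta=-10/33 (≈-0.3030)
After 3 (propagate distance d=9): x=37/55 (≈0.6727) theta=-10/33 (≈-0.3030)
After 4 (thin lens f=28): x=37/55 (≈0.6727) theta=-1511/4620 (≈-0.3271)
After 5 (propagate distance d=16): x=-5267/1155 (≈-4.5602) theta=-1511/4620 (≈-0.3271)
Rounded to 4 decimal places: x = -4.5602, theta = -0.3271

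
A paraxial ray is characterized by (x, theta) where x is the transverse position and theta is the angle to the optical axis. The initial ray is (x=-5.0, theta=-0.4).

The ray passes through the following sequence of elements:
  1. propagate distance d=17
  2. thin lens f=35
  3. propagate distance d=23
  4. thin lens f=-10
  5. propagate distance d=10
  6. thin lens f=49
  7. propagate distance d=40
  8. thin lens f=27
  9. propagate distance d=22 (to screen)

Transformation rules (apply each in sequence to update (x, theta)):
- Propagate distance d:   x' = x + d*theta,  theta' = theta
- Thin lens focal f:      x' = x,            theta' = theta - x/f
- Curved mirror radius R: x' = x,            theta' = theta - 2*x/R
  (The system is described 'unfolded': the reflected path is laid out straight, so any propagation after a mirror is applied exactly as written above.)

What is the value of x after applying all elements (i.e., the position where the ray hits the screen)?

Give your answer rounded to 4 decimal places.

Initial: x=-5.0000 theta=-0.4000
After 1 (propagate distance d=17): x=-11.8000 theta=-0.4000
After 2 (thin lens f=35): x=-11.8000 theta=-11/175 (≈-0.0629)
After 3 (propagate distance d=23): x=-2318/175 (≈-13.2457) theta=-11/175 (≈-0.0629)
After 4 (thin lens f=-10): x=-2318/175 (≈-13.2457) theta=-1214/875 (≈-1.3874)
After 5 (propagate distance d=10): x=-27.1200 theta=-1214/875 (≈-1.3874)
After 6 (thin lens f=49): x=-27.1200 theta=-5108/6125 (≈-0.8340)
After 7 (propagate distance d=40): x=-74086/1225 (≈-60.4784) theta=-5108/6125 (≈-0.8340)
After 8 (thin lens f=27): x=-74086/1225 (≈-60.4784) theta=232514/165375 (≈1.4060)
After 9 (propagate distance d=22 (to screen)): x=-4886302/165375 (≈-29.5468) theta=232514/165375 (≈1.4060)
Rounded to 4 decimal places: x = -29.5468

Answer: -29.5468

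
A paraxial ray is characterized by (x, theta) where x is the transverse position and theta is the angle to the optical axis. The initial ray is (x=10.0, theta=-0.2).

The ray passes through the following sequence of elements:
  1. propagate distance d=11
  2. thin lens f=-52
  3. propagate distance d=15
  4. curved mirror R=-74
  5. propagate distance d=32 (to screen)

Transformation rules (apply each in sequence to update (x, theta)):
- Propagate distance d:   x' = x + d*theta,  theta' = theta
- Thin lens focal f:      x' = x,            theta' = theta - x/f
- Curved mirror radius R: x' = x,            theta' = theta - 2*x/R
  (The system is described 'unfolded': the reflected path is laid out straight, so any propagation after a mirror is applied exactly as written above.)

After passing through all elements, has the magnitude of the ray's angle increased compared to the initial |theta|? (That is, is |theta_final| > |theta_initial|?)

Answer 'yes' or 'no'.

Initial: x=10.0000 theta=-0.2000
After 1 (propagate distance d=11): x=7.8000 theta=-0.2000
After 2 (thin lens f=-52): x=7.8000 theta=-0.0500
After 3 (propagate distance d=15): x=7.0500 theta=-0.0500
After 4 (curved mirror R=-74): x=7.0500 theta=26/185 (≈0.1405)
After 5 (propagate distance d=32 (to screen)): x=1709/148 (≈11.5473) theta=26/185 (≈0.1405)
|theta_initial|=0.2000 |theta_final|=26/185 (≈0.1405) -> not increased

Answer: no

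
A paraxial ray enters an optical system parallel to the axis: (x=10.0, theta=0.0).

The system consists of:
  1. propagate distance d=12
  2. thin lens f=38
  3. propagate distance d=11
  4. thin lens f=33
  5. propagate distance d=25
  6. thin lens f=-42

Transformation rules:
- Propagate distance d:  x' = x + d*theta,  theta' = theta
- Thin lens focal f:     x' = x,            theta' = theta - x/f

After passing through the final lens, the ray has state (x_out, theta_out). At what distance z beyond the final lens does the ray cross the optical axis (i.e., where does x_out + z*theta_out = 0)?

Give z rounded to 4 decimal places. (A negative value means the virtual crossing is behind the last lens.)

Initial: x=10.0000 theta=0.0000
After 1 (propagate distance d=12): x=10.0000 theta=0.0000
After 2 (thin lens f=38): x=10.0000 theta=-5/19 (≈-0.2632)
After 3 (propagate distance d=11): x=135/19 (≈7.1053) theta=-5/19 (≈-0.2632)
After 4 (thin lens f=33): x=135/19 (≈7.1053) theta=-100/209 (≈-0.4785)
After 5 (propagate distance d=25): x=-1015/209 (≈-4.8565) theta=-100/209 (≈-0.4785)
After 6 (thin lens f=-42): x=-1015/209 (≈-4.8565) theta=-745/1254 (≈-0.5941)
z_focus = -x_out/theta_out = -(-1015/209)/(-745/1254) = -1218/149 ≈ -8.1745
Rounded to 4 decimal places: z = -8.1745

Answer: -8.1745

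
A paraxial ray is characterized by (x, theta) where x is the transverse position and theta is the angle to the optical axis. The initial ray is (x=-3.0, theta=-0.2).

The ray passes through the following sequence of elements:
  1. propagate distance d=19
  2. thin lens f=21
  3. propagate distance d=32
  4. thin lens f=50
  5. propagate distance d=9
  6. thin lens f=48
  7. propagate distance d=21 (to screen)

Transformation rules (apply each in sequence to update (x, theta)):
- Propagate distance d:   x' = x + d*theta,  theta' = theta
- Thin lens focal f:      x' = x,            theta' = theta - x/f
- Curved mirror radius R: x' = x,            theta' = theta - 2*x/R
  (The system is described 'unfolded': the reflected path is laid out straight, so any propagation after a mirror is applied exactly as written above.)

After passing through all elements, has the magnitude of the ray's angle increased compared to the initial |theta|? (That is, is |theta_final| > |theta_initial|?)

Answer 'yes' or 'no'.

Answer: yes

Derivation:
Initial: x=-3.0000 theta=-0.2000
After 1 (propagate distance d=19): x=-6.8000 theta=-0.2000
After 2 (thin lens f=21): x=-6.8000 theta=13/105 (≈0.1238)
After 3 (propagate distance d=32): x=-298/105 (≈-2.8381) theta=13/105 (≈0.1238)
After 4 (thin lens f=50): x=-298/105 (≈-2.8381) theta=158/875 (≈0.1806)
After 5 (propagate distance d=9): x=-3184/2625 (≈-1.2130) theta=158/875 (≈0.1806)
After 6 (thin lens f=48): x=-3184/2625 (≈-1.2130) theta=1621/7875 (≈0.2058)
After 7 (propagate distance d=21 (to screen)): x=2721/875 (≈3.1097) theta=1621/7875 (≈0.2058)
|theta_initial|=0.2000 |theta_final|=1621/7875 (≈0.2058) -> increased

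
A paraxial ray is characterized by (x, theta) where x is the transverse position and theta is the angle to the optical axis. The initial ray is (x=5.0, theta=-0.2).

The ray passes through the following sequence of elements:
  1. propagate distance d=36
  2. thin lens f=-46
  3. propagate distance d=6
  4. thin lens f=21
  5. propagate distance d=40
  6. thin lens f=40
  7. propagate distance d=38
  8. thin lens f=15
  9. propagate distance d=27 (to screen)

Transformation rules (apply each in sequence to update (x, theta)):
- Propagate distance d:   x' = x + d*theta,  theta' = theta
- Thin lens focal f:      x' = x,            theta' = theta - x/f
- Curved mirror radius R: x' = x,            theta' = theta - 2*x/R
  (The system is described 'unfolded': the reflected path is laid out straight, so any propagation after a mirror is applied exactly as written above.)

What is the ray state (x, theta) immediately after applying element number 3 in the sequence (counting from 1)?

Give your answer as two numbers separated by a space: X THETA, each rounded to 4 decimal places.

Initial: x=5.0000 theta=-0.2000
After 1 (propagate distance d=36): x=-2.2000 theta=-0.2000
After 2 (thin lens f=-46): x=-2.2000 theta=-57/230 (≈-0.2478)
After 3 (propagate distance d=6): x=-424/115 (≈-3.6870) theta=-57/230 (≈-0.2478)
Rounded to 4 decimal places: x = -3.6870, theta = -0.2478

Answer: -3.6870 -0.2478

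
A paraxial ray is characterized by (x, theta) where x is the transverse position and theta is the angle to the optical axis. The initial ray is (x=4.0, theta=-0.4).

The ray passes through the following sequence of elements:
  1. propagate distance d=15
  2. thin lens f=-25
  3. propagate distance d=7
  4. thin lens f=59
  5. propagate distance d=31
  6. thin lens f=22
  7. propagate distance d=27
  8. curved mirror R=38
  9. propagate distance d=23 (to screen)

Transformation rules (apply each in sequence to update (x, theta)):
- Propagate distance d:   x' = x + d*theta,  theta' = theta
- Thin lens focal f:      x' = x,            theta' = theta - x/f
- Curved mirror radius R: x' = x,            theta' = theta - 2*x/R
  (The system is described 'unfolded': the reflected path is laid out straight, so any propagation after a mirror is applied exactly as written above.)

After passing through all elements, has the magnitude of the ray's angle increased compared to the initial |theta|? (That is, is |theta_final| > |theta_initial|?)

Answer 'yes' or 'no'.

Initial: x=4.0000 theta=-0.4000
After 1 (propagate distance d=15): x=-2.0000 theta=-0.4000
After 2 (thin lens f=-25): x=-2.0000 theta=-0.4800
After 3 (propagate distance d=7): x=-5.3600 theta=-0.4800
After 4 (thin lens f=59): x=-5.3600 theta=-574/1475 (≈-0.3892)
After 5 (propagate distance d=31): x=-1028/59 (≈-17.4237) theta=-574/1475 (≈-0.3892)
After 6 (thin lens f=22): x=-1028/59 (≈-17.4237) theta=6536/16225 (≈0.4028)
After 7 (propagate distance d=27): x=-106228/16225 (≈-6.5472) theta=6536/16225 (≈0.4028)
After 8 (curved mirror R=38): x=-106228/16225 (≈-6.5472) theta=230412/308275 (≈0.7474)
After 9 (propagate distance d=23 (to screen)): x=3281144/308275 (≈10.6436) theta=230412/308275 (≈0.7474)
|theta_initial|=0.4000 |theta_final|=230412/308275 (≈0.7474) -> increased

Answer: yes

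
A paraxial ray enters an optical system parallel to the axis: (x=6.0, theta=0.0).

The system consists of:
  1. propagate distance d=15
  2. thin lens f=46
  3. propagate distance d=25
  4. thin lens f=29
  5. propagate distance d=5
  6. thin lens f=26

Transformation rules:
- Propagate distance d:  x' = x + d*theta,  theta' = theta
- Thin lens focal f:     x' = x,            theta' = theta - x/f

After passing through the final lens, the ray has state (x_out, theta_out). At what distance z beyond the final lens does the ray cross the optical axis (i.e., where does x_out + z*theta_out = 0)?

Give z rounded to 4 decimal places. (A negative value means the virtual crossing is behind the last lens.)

Answer: 5.6263

Derivation:
Initial: x=6.0000 theta=0.0000
After 1 (propagate distance d=15): x=6.0000 theta=0.0000
After 2 (thin lens f=46): x=6.0000 theta=-3/23 (≈-0.1304)
After 3 (propagate distance d=25): x=63/23 (≈2.7391) theta=-3/23 (≈-0.1304)
After 4 (thin lens f=29): x=63/23 (≈2.7391) theta=-150/667 (≈-0.2249)
After 5 (propagate distance d=5): x=1077/667 (≈1.6147) theta=-150/667 (≈-0.2249)
After 6 (thin lens f=26): x=1077/667 (≈1.6147) theta=-4977/17342 (≈-0.2870)
z_focus = -x_out/theta_out = -(1077/667)/(-4977/17342) = 9334/1659 ≈ 5.6263
Rounded to 4 decimal places: z = 5.6263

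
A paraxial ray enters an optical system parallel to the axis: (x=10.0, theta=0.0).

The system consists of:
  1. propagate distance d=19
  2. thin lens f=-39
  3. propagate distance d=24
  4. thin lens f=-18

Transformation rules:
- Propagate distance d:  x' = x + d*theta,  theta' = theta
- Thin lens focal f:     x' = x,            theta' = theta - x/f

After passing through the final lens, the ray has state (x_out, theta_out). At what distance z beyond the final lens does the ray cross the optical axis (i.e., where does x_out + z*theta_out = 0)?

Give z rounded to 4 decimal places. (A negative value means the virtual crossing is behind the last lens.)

Answer: -14.0000

Derivation:
Initial: x=10.0000 theta=0.0000
After 1 (propagate distance d=19): x=10.0000 theta=0.0000
After 2 (thin lens f=-39): x=10.0000 theta=10/39 (≈0.2564)
After 3 (propagate distance d=24): x=210/13 (≈16.1538) theta=10/39 (≈0.2564)
After 4 (thin lens f=-18): x=210/13 (≈16.1538) theta=15/13 (≈1.1538)
z_focus = -x_out/theta_out = -(210/13)/(15/13) = -14.0000
Rounded to 4 decimal places: z = -14.0000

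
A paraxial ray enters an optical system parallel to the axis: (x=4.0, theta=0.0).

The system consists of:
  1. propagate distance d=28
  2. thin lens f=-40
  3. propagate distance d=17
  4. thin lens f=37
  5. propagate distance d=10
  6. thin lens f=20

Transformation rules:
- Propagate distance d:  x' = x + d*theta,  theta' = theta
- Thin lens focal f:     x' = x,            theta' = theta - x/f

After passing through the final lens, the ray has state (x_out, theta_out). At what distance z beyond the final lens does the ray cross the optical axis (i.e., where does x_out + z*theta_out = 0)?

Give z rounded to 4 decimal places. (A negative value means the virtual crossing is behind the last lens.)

Answer: 16.5353

Derivation:
Initial: x=4.0000 theta=0.0000
After 1 (propagate distance d=28): x=4.0000 theta=0.0000
After 2 (thin lens f=-40): x=4.0000 theta=0.1000
After 3 (propagate distance d=17): x=5.7000 theta=0.1000
After 4 (thin lens f=37): x=5.7000 theta=-2/37 (≈-0.0541)
After 5 (propagate distance d=10): x=1909/370 (≈5.1595) theta=-2/37 (≈-0.0541)
After 6 (thin lens f=20): x=1909/370 (≈5.1595) theta=-2309/7400 (≈-0.3120)
z_focus = -x_out/theta_out = -(1909/370)/(-2309/7400) = 38180/2309 ≈ 16.5353
Rounded to 4 decimal places: z = 16.5353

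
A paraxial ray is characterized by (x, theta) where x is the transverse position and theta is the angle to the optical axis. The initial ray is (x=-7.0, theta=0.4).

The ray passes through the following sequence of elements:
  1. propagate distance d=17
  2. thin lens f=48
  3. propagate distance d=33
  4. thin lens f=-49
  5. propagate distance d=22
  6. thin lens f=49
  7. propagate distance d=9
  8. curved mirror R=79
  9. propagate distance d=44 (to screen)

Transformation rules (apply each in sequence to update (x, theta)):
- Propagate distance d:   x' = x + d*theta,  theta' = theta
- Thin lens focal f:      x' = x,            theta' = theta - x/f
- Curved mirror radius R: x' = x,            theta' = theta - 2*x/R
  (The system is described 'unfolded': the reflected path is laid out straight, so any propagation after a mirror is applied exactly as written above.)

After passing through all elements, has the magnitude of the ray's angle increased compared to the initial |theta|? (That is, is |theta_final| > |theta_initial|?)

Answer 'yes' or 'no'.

Initial: x=-7.0000 theta=0.4000
After 1 (propagate distance d=17): x=-0.2000 theta=0.4000
After 2 (thin lens f=48): x=-0.2000 theta=97/240 (≈0.4042)
After 3 (propagate distance d=33): x=13.1375 theta=97/240 (≈0.4042)
After 4 (thin lens f=-49): x=13.1375 theta=3953/5880 (≈0.6723)
After 5 (propagate distance d=22): x=328429/11760 (≈27.9276) theta=3953/5880 (≈0.6723)
After 6 (thin lens f=49): x=328429/11760 (≈27.9276) theta=3931/38416 (≈0.1023)
After 7 (propagate distance d=9): x=8311853/288120 (≈28.8486) theta=3931/38416 (≈0.1023)
After 8 (curved mirror R=79): x=8311853/288120 (≈28.8486) theta=-28589177/45522960 (≈-0.6280)
After 9 (propagate distance d=44 (to screen)): x=1317833/1083880 (≈1.2158) theta=-28589177/45522960 (≈-0.6280)
|theta_initial|=0.4000 |theta_final|=28589177/45522960 (≈0.6280) -> increased

Answer: yes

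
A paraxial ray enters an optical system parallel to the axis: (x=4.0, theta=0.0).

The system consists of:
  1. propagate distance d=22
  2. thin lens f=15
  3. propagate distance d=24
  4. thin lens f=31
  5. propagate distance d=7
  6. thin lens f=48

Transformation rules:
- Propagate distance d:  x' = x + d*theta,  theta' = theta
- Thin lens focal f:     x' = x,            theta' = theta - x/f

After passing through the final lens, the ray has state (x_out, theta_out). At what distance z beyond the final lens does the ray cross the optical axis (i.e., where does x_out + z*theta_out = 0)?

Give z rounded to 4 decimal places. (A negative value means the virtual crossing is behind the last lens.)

Initial: x=4.0000 theta=0.0000
After 1 (propagate distance d=22): x=4.0000 theta=0.0000
After 2 (thin lens f=15): x=4.0000 theta=-4/15 (≈-0.2667)
After 3 (propagate distance d=24): x=-2.4000 theta=-4/15 (≈-0.2667)
After 4 (thin lens f=31): x=-2.4000 theta=-88/465 (≈-0.1892)
After 5 (propagate distance d=7): x=-1732/465 (≈-3.7247) theta=-88/465 (≈-0.1892)
After 6 (thin lens f=48): x=-1732/465 (≈-3.7247) theta=-623/5580 (≈-0.1116)
z_focus = -x_out/theta_out = -(-1732/465)/(-623/5580) = -20784/623 ≈ -33.3612
Rounded to 4 decimal places: z = -33.3612

Answer: -33.3612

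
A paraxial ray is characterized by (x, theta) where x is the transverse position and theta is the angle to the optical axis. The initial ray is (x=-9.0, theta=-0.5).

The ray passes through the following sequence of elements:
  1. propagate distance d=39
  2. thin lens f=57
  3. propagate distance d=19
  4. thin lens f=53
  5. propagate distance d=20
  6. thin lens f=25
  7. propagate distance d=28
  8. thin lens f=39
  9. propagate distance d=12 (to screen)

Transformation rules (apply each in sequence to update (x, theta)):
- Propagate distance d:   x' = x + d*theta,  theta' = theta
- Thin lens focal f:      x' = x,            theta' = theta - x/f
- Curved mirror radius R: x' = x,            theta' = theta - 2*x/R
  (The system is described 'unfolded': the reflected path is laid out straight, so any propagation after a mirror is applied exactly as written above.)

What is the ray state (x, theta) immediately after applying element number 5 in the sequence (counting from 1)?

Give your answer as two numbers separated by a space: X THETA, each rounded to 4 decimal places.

Initial: x=-9.0000 theta=-0.5000
After 1 (propagate distance d=39): x=-28.5000 theta=-0.5000
After 2 (thin lens f=57): x=-28.5000 theta=0.0000
After 3 (propagate distance d=19): x=-28.5000 theta=0.0000
After 4 (thin lens f=53): x=-28.5000 theta=57/106 (≈0.5377)
After 5 (propagate distance d=20): x=-1881/106 (≈-17.7453) theta=57/106 (≈0.5377)
Rounded to 4 decimal places: x = -17.7453, theta = 0.5377

Answer: -17.7453 0.5377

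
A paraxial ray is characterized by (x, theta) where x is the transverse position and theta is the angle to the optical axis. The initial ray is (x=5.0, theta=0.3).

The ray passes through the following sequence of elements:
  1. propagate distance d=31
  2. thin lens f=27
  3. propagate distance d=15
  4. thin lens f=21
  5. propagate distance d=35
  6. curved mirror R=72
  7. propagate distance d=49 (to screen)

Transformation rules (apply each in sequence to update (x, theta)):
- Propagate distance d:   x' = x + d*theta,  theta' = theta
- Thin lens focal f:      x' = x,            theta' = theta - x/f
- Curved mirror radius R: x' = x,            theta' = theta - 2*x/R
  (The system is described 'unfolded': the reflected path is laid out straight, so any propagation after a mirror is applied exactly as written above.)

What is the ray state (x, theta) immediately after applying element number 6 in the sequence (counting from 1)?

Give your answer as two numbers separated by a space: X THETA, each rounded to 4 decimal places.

Initial: x=5.0000 theta=0.3000
After 1 (propagate distance d=31): x=14.3000 theta=0.3000
After 2 (thin lens f=27): x=14.3000 theta=-31/135 (≈-0.2296)
After 3 (propagate distance d=15): x=977/90 (≈10.8556) theta=-31/135 (≈-0.2296)
After 4 (thin lens f=21): x=977/90 (≈10.8556) theta=-1411/1890 (≈-0.7466)
After 5 (propagate distance d=35): x=-2062/135 (≈-15.2741) theta=-1411/1890 (≈-0.7466)
After 6 (curved mirror R=72): x=-2062/135 (≈-15.2741) theta=-2741/8505 (≈-0.3223)
Rounded to 4 decimal places: x = -15.2741, theta = -0.3223

Answer: -15.2741 -0.3223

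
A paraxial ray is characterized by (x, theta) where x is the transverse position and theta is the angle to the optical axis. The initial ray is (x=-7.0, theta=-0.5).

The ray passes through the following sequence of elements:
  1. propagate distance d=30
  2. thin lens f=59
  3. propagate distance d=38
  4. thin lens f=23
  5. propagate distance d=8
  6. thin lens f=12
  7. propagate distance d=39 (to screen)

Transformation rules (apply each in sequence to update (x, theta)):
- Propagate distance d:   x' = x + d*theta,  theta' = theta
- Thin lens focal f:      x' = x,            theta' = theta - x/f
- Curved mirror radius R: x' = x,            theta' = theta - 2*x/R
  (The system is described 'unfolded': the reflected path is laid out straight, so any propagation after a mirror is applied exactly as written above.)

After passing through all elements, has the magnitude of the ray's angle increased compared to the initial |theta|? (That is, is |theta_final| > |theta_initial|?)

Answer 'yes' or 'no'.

Answer: yes

Derivation:
Initial: x=-7.0000 theta=-0.5000
After 1 (propagate distance d=30): x=-22.0000 theta=-0.5000
After 2 (thin lens f=59): x=-22.0000 theta=-15/118 (≈-0.1271)
After 3 (propagate distance d=38): x=-1583/59 (≈-26.8305) theta=-15/118 (≈-0.1271)
After 4 (thin lens f=23): x=-1583/59 (≈-26.8305) theta=2821/2714 (≈1.0394)
After 5 (propagate distance d=8): x=-25125/1357 (≈-18.5151) theta=2821/2714 (≈1.0394)
After 6 (thin lens f=12): x=-25125/1357 (≈-18.5151) theta=14017/5428 (≈2.5824)
After 7 (propagate distance d=39 (to screen)): x=446163/5428 (≈82.1966) theta=14017/5428 (≈2.5824)
|theta_initial|=0.5000 |theta_final|=14017/5428 (≈2.5824) -> increased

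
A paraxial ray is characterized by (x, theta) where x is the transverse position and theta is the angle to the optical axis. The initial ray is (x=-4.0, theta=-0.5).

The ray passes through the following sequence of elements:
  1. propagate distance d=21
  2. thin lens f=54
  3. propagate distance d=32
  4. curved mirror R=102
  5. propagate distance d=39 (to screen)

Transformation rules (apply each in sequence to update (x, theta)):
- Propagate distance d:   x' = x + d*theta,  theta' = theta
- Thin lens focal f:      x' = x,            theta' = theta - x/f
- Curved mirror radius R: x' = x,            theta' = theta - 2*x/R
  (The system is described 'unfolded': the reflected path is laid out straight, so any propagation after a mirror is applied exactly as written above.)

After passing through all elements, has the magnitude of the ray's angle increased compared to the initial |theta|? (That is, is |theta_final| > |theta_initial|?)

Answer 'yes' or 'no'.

Answer: no

Derivation:
Initial: x=-4.0000 theta=-0.5000
After 1 (propagate distance d=21): x=-14.5000 theta=-0.5000
After 2 (thin lens f=54): x=-14.5000 theta=-25/108 (≈-0.2315)
After 3 (propagate distance d=32): x=-1183/54 (≈-21.9074) theta=-25/108 (≈-0.2315)
After 4 (curved mirror R=102): x=-1183/54 (≈-21.9074) theta=1091/5508 (≈0.1981)
After 5 (propagate distance d=39 (to screen)): x=-26039/1836 (≈-14.1825) theta=1091/5508 (≈0.1981)
|theta_initial|=0.5000 |theta_final|=1091/5508 (≈0.1981) -> not increased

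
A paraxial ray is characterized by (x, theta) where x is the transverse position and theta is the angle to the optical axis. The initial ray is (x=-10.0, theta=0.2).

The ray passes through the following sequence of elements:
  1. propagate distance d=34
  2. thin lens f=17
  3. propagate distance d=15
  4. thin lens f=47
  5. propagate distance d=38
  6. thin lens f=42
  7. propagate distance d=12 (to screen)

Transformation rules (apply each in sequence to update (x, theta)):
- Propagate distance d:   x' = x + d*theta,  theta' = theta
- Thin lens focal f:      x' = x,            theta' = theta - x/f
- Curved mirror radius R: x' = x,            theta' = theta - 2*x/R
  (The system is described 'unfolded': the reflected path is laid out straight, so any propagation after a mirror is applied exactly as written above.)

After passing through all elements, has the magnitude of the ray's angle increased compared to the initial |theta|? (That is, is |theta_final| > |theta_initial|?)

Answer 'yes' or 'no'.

Answer: no

Derivation:
Initial: x=-10.0000 theta=0.2000
After 1 (propagate distance d=34): x=-3.2000 theta=0.2000
After 2 (thin lens f=17): x=-3.2000 theta=33/85 (≈0.3882)
After 3 (propagate distance d=15): x=223/85 (≈2.6235) theta=33/85 (≈0.3882)
After 4 (thin lens f=47): x=223/85 (≈2.6235) theta=1328/3995 (≈0.3324)
After 5 (propagate distance d=38): x=717/47 (≈15.2553) theta=1328/3995 (≈0.3324)
After 6 (thin lens f=42): x=717/47 (≈15.2553) theta=-1723/55930 (≈-0.0308)
After 7 (propagate distance d=12 (to screen)): x=416277/27965 (≈14.8856) theta=-1723/55930 (≈-0.0308)
|theta_initial|=0.2000 |theta_final|=1723/55930 (≈0.0308) -> not increased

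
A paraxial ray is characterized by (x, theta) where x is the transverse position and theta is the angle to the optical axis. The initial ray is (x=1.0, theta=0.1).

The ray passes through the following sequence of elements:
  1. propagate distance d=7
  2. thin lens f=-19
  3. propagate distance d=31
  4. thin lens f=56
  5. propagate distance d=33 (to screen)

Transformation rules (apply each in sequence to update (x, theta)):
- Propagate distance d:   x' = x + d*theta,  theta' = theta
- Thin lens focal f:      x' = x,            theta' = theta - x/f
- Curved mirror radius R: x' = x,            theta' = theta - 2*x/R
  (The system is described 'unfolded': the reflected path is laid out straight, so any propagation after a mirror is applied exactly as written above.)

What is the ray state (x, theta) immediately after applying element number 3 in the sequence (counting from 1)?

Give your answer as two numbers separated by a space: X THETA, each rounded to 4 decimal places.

Answer: 7.5737 0.1895

Derivation:
Initial: x=1.0000 theta=0.1000
After 1 (propagate distance d=7): x=1.7000 theta=0.1000
After 2 (thin lens f=-19): x=1.7000 theta=18/95 (≈0.1895)
After 3 (propagate distance d=31): x=1439/190 (≈7.5737) theta=18/95 (≈0.1895)
Rounded to 4 decimal places: x = 7.5737, theta = 0.1895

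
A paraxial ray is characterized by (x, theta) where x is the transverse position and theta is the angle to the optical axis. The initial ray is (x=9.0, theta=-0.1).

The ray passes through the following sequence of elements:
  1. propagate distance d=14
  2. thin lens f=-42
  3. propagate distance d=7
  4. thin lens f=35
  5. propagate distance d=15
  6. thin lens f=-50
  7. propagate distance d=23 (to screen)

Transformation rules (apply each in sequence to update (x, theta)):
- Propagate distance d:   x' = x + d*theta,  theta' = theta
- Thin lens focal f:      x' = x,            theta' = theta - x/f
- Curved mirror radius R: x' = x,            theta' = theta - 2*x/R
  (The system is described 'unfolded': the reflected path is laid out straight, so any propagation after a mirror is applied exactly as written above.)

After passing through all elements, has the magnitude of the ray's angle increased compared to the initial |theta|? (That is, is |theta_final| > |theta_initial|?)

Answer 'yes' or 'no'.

Answer: no

Derivation:
Initial: x=9.0000 theta=-0.1000
After 1 (propagate distance d=14): x=7.6000 theta=-0.1000
After 2 (thin lens f=-42): x=7.6000 theta=17/210 (≈0.0810)
After 3 (propagate distance d=7): x=49/6 (≈8.1667) theta=17/210 (≈0.0810)
After 4 (thin lens f=35): x=49/6 (≈8.1667) theta=-16/105 (≈-0.1524)
After 5 (propagate distance d=15): x=247/42 (≈5.8810) theta=-16/105 (≈-0.1524)
After 6 (thin lens f=-50): x=247/42 (≈5.8810) theta=-73/2100 (≈-0.0348)
After 7 (propagate distance d=23 (to screen)): x=3557/700 (≈5.0814) theta=-73/2100 (≈-0.0348)
|theta_initial|=0.1000 |theta_final|=73/2100 (≈0.0348) -> not increased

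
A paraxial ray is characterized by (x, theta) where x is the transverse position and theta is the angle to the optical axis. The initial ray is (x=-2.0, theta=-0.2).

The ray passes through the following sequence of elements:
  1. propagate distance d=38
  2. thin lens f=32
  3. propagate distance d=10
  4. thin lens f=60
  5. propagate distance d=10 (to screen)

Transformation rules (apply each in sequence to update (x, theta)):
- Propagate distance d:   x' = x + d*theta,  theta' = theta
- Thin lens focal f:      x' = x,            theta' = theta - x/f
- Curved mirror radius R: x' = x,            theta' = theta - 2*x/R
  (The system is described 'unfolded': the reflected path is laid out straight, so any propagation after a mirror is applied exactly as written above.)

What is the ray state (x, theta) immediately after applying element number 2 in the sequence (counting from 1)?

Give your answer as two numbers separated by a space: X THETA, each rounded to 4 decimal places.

Answer: -9.6000 0.1000

Derivation:
Initial: x=-2.0000 theta=-0.2000
After 1 (propagate distance d=38): x=-9.6000 theta=-0.2000
After 2 (thin lens f=32): x=-9.6000 theta=0.1000
Rounded to 4 decimal places: x = -9.6000, theta = 0.1000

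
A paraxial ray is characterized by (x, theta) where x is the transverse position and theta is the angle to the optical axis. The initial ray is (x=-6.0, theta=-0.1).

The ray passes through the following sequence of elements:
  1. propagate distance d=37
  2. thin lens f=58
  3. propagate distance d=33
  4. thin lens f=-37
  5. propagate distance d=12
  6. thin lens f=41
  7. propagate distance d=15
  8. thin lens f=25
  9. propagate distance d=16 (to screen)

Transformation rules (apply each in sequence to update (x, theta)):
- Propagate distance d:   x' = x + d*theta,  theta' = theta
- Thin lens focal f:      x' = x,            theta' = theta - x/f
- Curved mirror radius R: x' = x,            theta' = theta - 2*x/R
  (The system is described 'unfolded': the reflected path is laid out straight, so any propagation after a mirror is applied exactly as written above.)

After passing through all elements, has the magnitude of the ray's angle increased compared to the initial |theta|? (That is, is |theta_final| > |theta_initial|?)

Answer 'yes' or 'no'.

Answer: yes

Derivation:
Initial: x=-6.0000 theta=-0.1000
After 1 (propagate distance d=37): x=-9.7000 theta=-0.1000
After 2 (thin lens f=58): x=-9.7000 theta=39/580 (≈0.0672)
After 3 (propagate distance d=33): x=-4339/580 (≈-7.4810) theta=39/580 (≈0.0672)
After 4 (thin lens f=-37): x=-4339/580 (≈-7.4810) theta=-724/5365 (≈-0.1349)
After 5 (propagate distance d=12): x=-39059/4292 (≈-9.1004) theta=-724/5365 (≈-0.1349)
After 6 (thin lens f=41): x=-39059/4292 (≈-9.1004) theta=76559/879860 (≈0.0870)
After 7 (propagate distance d=15): x=-685871/87986 (≈-7.7952) theta=76559/879860 (≈0.0870)
After 8 (thin lens f=25): x=-685871/87986 (≈-7.7952) theta=1754537/4399300 (≈0.3988)
After 9 (propagate distance d=16 (to screen)): x=-84067/59450 (≈-1.4141) theta=1754537/4399300 (≈0.3988)
|theta_initial|=0.1000 |theta_final|=1754537/4399300 (≈0.3988) -> increased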